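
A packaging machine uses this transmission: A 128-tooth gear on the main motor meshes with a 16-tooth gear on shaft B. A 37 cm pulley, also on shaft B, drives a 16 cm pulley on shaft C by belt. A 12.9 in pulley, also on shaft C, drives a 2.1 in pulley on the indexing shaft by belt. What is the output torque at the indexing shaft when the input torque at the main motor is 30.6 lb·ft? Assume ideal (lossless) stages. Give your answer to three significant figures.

After the gear mesh (16/128): 30.6 × 0.125 = 3.825 lb·ft
After the belt (16/37): 3.825 × 0.43243 = 1.6541 lb·ft
After the belt (2.1/12.9): 1.6541 × 0.16279 = 0.26926 lb·ft

0.269 lb·ft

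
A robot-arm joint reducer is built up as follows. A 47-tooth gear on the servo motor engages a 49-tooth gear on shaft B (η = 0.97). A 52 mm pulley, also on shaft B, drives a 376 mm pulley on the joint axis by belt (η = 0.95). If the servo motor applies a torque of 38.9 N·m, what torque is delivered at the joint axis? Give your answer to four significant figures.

Gear mesh: ratio = 49/47 = 1.0426; torque at shaft B = 38.9 × 1.0426 × 0.97 = 39.339 N·m.
Belt: ratio = 376/52 = 7.2308; torque at the joint axis = 39.339 × 7.2308 × 0.95 = 270.23 N·m.

270.2 N·m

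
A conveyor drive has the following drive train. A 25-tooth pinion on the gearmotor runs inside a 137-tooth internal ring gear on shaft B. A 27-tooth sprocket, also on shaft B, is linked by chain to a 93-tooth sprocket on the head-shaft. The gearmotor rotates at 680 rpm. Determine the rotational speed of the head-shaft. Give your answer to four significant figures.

36.03 rpm

Internal gear: ratio = 137/25 = 5.48, so shaft B turns at 680 / 5.48 = 124.09 rpm.
Chain: ratio = 93/27 = 3.4444, so the head-shaft turns at 124.09 / 3.4444 = 36.025 rpm.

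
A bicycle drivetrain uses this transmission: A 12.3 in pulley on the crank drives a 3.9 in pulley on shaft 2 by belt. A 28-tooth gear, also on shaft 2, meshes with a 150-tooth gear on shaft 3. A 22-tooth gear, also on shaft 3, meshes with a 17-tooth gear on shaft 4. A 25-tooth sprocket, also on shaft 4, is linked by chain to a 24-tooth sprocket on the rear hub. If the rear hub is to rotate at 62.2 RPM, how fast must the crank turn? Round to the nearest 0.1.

78.4 RPM

Overall ratio R = 0.31707 × 5.3571 × 0.77273 × 0.96 = 1.2601.
Required input speed = output speed × R = 62.2 × 1.2601 = 78.376 RPM.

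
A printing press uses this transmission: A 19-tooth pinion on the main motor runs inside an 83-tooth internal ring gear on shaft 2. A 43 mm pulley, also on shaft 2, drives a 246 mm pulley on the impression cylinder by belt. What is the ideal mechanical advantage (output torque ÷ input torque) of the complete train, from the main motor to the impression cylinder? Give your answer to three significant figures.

Each stage contributes driven/driver: internal gear 83/19 = 4.3684, belt 246/43 = 5.7209.
Overall: 4.3684 × 5.7209 = 24.991.

25.0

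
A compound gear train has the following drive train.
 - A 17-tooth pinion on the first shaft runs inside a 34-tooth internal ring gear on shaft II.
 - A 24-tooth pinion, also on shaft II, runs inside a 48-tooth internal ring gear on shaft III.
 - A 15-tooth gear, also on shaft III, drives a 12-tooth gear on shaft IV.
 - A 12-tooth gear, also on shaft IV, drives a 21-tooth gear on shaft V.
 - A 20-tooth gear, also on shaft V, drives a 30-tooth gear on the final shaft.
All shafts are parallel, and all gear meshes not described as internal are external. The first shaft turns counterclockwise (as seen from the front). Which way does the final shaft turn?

clockwise

the first shaft → shaft II: internal mesh, same direction → CCW.
shaft II → shaft III: internal mesh, same direction → CCW.
shaft III → shaft IV: external mesh, 1 reversal → CW.
shaft IV → shaft V: external mesh, 1 reversal → CCW.
shaft V → the final shaft: external mesh, 1 reversal → CW.
3 reversals in total — an odd number — so the final shaft turns opposite to the first shaft.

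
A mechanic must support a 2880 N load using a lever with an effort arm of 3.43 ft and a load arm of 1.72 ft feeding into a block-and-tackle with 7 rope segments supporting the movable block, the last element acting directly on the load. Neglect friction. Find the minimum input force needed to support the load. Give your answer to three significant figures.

206 N

Lever MA = effort arm / load arm = 3.43/1.72 = 1.9942.
Block-and-tackle MA = number of supporting rope parts = 7.
Combined ideal MA = 1.9942 × 7 = 13.959.
Effort = load / MA = 2880 / 13.959 = 206.31 N.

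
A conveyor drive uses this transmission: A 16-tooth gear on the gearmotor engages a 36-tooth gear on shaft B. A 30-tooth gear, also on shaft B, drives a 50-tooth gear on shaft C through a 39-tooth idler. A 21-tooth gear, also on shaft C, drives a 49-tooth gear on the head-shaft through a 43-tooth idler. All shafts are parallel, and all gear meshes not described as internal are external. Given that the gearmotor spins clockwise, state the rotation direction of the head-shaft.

the gearmotor → shaft B: external mesh, 1 reversal → CCW.
shaft B → shaft C: driver → idler → driven is 2 external meshes, 2 reversals → CCW.
shaft C → the head-shaft: driver → idler → driven is 2 external meshes, 2 reversals → CCW.
5 reversals in total — an odd number — so the head-shaft turns opposite to the gearmotor.

counterclockwise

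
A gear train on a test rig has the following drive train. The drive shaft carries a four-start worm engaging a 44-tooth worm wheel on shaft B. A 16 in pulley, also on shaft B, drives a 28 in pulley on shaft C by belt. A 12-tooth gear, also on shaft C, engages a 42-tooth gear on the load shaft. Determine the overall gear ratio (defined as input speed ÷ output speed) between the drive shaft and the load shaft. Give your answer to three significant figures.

67.4

Each stage contributes driven/driver: worm 44/4 = 11, belt 28/16 = 1.75, gear mesh 42/12 = 3.5.
Overall: 11 × 1.75 × 3.5 = 67.375.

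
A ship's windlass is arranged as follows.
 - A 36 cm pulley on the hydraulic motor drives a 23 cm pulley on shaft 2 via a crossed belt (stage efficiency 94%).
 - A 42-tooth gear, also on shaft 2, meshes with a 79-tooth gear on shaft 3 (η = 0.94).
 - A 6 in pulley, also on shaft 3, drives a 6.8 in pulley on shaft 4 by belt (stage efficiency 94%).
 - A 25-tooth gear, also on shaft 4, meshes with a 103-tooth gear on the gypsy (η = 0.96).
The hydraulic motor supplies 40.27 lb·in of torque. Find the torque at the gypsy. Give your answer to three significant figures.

After the belt (23/36): 40.27 × 0.63889 × 0.94 = 24.184 lb·in
After the gear mesh (79/42): 24.184 × 1.881 × 0.94 = 42.76 lb·in
After the belt (6.8/6): 42.76 × 1.1333 × 0.94 = 45.554 lb·in
After the gear mesh (103/25): 45.554 × 4.12 × 0.96 = 180.17 lb·in

180 lb·in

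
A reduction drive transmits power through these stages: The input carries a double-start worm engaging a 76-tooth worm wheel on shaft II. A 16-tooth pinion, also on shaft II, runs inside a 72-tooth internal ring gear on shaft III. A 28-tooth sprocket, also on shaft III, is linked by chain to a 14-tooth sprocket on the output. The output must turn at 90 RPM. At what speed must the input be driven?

Overall ratio R = 38 × 4.5 × 0.5 = 85.5.
Required input speed = output speed × R = 90 × 85.5 = 7695 RPM.

7695 RPM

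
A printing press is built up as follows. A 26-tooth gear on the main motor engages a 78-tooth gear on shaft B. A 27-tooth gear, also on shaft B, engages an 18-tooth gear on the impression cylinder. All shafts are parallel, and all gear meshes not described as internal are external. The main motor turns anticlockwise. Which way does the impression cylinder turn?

anticlockwise

the main motor → shaft B: external mesh, 1 reversal → CW.
shaft B → the impression cylinder: external mesh, 1 reversal → CCW.
2 reversals in total — an even number — so the impression cylinder turns the same way as the main motor.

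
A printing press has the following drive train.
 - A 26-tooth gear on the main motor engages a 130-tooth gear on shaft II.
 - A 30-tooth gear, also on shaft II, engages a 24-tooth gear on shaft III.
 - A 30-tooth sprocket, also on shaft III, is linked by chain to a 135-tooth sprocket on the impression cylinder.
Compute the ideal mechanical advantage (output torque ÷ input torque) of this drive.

18

Each stage contributes driven/driver: gear mesh 130/26 = 5, gear mesh 24/30 = 0.8, chain 135/30 = 4.5.
Overall: 5 × 0.8 × 4.5 = 18.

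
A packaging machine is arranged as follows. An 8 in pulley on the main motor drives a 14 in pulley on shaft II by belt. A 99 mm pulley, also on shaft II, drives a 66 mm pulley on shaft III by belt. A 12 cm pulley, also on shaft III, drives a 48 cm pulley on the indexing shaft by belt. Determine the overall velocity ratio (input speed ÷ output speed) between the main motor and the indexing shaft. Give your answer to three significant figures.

4.67

Each stage contributes driven/driver: belt 14/8 = 1.75, belt 66/99 = 0.66667, belt 48/12 = 4.
Overall: 1.75 × 0.66667 × 4 = 4.6667.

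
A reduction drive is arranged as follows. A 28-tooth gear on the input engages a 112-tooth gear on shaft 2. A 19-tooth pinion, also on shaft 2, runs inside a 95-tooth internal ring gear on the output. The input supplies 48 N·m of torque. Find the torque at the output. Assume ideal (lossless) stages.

gear mesh 112/28 = 4 → τ = 48·4 = 192 N·m
internal gear 95/19 = 5 → τ = 192·5 = 960 N·m

960 N·m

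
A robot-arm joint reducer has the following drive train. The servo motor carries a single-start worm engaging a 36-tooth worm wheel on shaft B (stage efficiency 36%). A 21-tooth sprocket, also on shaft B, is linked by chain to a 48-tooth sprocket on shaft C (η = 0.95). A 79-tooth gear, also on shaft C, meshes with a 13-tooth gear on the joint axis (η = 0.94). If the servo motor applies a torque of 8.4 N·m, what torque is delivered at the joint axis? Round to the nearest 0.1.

Worm: ratio = 36/1 = 36; torque at shaft B = 8.4 × 36 × 0.36 = 108.86 N·m.
Chain: ratio = 48/21 = 2.2857; torque at shaft C = 108.86 × 2.2857 × 0.95 = 236.39 N·m.
Gear mesh: ratio = 13/79 = 0.16456; torque at the joint axis = 236.39 × 0.16456 × 0.94 = 36.566 N·m.

36.6 N·m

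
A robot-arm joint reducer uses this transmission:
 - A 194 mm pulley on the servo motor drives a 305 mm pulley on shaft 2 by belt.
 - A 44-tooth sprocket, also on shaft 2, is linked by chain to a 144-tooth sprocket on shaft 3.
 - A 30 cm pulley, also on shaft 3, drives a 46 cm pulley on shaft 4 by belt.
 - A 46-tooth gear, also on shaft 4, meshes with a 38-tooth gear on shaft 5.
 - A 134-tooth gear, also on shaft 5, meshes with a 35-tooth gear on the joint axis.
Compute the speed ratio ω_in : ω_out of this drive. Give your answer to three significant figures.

Each stage contributes driven/driver: belt 305/194 = 1.5722, chain 144/44 = 3.2727, belt 46/30 = 1.5333, gear mesh 38/46 = 0.82609, gear mesh 35/134 = 0.26119.
Overall: 1.5722 × 3.2727 × 1.5333 × 0.82609 × 0.26119 = 1.7023.

1.70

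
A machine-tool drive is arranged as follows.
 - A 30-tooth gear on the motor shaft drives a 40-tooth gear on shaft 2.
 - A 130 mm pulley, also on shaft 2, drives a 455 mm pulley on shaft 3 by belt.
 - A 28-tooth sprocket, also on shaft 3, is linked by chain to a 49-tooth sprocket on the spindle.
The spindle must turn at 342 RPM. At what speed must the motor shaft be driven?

2793 RPM

Overall ratio R = 1.3333 × 3.5 × 1.75 = 8.1667.
Required input speed = output speed × R = 342 × 8.1667 = 2793 RPM.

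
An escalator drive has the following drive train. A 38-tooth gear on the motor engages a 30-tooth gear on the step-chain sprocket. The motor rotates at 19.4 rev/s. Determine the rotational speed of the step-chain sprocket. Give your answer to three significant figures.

the motor → the step-chain sprocket (gear mesh, 30/38): 19.4 ÷ 0.78947 = 24.573 rev/s

24.6 rev/s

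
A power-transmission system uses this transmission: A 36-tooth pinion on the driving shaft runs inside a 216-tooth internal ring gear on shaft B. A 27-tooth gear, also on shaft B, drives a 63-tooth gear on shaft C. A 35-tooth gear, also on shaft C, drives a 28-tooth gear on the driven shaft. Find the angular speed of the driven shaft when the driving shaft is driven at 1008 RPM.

the driving shaft → shaft B (internal gear, 216/36): 1008 ÷ 6 = 168 RPM
shaft B → shaft C (gear mesh, 63/27): 168 ÷ 2.3333 = 72 RPM
shaft C → the driven shaft (gear mesh, 28/35): 72 ÷ 0.8 = 90 RPM

90 RPM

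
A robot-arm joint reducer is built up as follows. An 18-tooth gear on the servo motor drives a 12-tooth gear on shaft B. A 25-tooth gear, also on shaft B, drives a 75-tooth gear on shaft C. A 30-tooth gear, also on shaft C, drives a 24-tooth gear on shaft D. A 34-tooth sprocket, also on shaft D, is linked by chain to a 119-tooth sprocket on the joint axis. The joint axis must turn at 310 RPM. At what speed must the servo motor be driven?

Overall ratio R = 0.66667 × 3 × 0.8 × 3.5 = 5.6.
Required input speed = output speed × R = 310 × 5.6 = 1736 RPM.

1736 RPM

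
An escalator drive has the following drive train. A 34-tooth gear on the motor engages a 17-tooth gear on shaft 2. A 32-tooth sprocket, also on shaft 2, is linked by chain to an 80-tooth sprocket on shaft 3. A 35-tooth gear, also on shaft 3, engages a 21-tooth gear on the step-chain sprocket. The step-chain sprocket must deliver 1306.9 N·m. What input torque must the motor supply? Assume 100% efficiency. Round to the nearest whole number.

Overall ratio R = 0.5 × 2.5 × 0.6 = 0.75.
Input torque = output torque / R = 1306.9 / 0.75 = 1742.5 N·m.

1743 N·m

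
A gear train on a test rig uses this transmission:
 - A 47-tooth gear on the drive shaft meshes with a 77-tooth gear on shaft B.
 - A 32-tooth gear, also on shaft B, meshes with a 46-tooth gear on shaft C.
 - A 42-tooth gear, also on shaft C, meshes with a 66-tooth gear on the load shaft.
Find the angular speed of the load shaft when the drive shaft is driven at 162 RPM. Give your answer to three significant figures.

43.8 RPM

the drive shaft → shaft B (gear mesh, 77/47): 162 ÷ 1.6383 = 98.883 RPM
shaft B → shaft C (gear mesh, 46/32): 98.883 ÷ 1.4375 = 68.788 RPM
shaft C → the load shaft (gear mesh, 66/42): 68.788 ÷ 1.5714 = 43.774 RPM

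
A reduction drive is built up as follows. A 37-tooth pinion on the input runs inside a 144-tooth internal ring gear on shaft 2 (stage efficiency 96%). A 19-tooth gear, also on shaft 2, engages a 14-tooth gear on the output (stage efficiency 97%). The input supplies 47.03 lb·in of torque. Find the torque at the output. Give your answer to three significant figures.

After the internal gear (144/37): 47.03 × 3.8919 × 0.96 = 175.71 lb·in
After the gear mesh (14/19): 175.71 × 0.73684 × 0.97 = 125.59 lb·in

126 lb·in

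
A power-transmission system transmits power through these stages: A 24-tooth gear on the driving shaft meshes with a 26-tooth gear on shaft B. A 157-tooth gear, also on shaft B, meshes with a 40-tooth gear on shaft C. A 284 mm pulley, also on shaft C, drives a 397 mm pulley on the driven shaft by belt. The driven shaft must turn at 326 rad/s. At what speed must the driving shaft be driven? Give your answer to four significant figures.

Overall ratio R = 1.0833 × 0.25478 × 1.3979 = 0.38583.
Required input speed = output speed × R = 326 × 0.38583 = 125.78 rad/s.

125.8 rad/s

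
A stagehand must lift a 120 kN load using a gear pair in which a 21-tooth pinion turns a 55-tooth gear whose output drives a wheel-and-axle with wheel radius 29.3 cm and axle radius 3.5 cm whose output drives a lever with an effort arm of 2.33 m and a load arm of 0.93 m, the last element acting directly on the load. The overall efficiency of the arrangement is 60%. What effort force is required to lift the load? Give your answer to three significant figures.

3.64 kN

Gear pair MA = 55/21 = 2.619.
Wheel-and-axle MA = R/r = 29.3/3.5 = 8.3714.
Lever MA = effort arm / load arm = 2.33/0.93 = 2.5054.
Combined ideal MA = 2.619 × 8.3714 × 2.5054 = 54.931.
Actual MA = 54.931 × 0.60 = 32.958.
Effort = load / actual MA = 120 / 32.958 = 3.6409 kN.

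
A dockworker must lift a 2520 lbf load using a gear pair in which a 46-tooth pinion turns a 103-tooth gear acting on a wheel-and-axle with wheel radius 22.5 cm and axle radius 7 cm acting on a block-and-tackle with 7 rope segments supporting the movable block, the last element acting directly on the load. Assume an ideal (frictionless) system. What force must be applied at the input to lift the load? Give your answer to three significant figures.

50.0 lbf

Gear pair MA = 103/46 = 2.2391.
Wheel-and-axle MA = R/r = 22.5/7 = 3.2143.
Block-and-tackle MA = number of supporting rope parts = 7.
Combined ideal MA = 2.2391 × 3.2143 × 7 = 50.38.
Effort = load / MA = 2520 / 50.38 = 50.019 lbf.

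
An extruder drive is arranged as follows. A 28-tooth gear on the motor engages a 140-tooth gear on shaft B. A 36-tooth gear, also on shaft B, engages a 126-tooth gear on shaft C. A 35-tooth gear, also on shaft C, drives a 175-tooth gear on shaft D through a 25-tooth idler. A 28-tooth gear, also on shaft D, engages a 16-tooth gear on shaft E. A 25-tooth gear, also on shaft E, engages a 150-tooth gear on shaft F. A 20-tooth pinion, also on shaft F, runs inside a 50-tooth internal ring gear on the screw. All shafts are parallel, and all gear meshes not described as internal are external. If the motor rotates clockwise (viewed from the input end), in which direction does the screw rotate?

the motor → shaft B: external mesh, 1 reversal → CCW.
shaft B → shaft C: external mesh, 1 reversal → CW.
shaft C → shaft D: driver → idler → driven is 2 external meshes, 2 reversals → CW.
shaft D → shaft E: external mesh, 1 reversal → CCW.
shaft E → shaft F: external mesh, 1 reversal → CW.
shaft F → the screw: internal mesh, same direction → CW.
6 reversals in total — an even number — so the screw turns the same way as the motor.

clockwise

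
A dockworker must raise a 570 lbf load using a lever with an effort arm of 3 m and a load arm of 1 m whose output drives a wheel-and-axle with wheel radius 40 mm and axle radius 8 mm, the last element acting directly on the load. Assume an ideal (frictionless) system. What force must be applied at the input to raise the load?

Lever MA = effort arm / load arm = 3/1 = 3.
Wheel-and-axle MA = R/r = 40/8 = 5.
Combined ideal MA = 3 × 5 = 15.
Effort = load / MA = 570 / 15 = 38 lbf.

38 lbf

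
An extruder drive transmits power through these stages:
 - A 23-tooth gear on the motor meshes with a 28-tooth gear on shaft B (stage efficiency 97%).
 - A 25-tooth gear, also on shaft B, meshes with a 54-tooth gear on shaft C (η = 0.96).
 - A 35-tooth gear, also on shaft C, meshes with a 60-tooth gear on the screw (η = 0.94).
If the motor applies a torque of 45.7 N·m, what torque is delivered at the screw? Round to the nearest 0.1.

Gear mesh: ratio = 28/23 = 1.2174; torque at shaft B = 45.7 × 1.2174 × 0.97 = 53.966 N·m.
Gear mesh: ratio = 54/25 = 2.16; torque at shaft C = 53.966 × 2.16 × 0.96 = 111.9 N·m.
Gear mesh: ratio = 60/35 = 1.7143; torque at the screw = 111.9 × 1.7143 × 0.94 = 180.32 N·m.

180.3 N·m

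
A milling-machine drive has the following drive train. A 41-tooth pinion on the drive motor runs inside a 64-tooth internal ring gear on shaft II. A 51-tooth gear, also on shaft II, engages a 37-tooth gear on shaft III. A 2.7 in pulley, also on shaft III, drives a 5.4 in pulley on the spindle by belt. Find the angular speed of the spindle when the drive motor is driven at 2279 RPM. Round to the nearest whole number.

1006 RPM

Internal gear: ratio = 64/41 = 1.561, so shaft II turns at 2279 / 1.561 = 1460 RPM.
Gear mesh: ratio = 37/51 = 0.72549, so shaft III turns at 1460 / 0.72549 = 2012.4 RPM.
Belt: ratio = 5.4/2.7 = 2, so the spindle turns at 2012.4 / 2 = 1006.2 RPM.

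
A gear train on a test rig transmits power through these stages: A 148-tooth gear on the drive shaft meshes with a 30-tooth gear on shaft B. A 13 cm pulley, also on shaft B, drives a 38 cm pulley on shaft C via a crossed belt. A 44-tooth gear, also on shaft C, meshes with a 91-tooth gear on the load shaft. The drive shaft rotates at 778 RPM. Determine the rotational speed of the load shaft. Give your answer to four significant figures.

Gear mesh: ratio = 30/148 = 0.2027, so shaft B turns at 778 / 0.2027 = 3838.1 RPM.
Belt: ratio = 38/13 = 2.9231, so shaft C turns at 3838.1 / 2.9231 = 1313 RPM.
Gear mesh: ratio = 91/44 = 2.0682, so the load shaft turns at 1313 / 2.0682 = 634.88 RPM.

634.9 RPM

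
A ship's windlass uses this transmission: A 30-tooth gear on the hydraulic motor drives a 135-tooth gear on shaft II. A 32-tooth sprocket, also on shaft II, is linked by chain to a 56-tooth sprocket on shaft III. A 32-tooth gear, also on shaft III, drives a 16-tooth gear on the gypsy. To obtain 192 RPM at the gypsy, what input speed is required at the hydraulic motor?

Overall ratio R = 4.5 × 1.75 × 0.5 = 3.9375.
Required input speed = output speed × R = 192 × 3.9375 = 756 RPM.

756 RPM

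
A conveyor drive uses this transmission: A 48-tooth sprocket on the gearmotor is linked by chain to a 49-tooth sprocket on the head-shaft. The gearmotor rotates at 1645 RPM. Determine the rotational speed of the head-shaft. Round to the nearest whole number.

chain 49/48 = 1.0208 → 1645/1.0208 = 1611.4 RPM

1611 RPM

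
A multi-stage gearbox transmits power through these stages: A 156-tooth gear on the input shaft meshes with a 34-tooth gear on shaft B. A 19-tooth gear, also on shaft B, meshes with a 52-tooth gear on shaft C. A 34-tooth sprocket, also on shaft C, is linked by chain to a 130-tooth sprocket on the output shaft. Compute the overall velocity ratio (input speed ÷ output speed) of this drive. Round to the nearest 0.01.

2.28

Each stage contributes driven/driver: gear mesh 34/156 = 0.21795, gear mesh 52/19 = 2.7368, chain 130/34 = 3.8235.
Overall: 0.21795 × 2.7368 × 3.8235 = 2.2807.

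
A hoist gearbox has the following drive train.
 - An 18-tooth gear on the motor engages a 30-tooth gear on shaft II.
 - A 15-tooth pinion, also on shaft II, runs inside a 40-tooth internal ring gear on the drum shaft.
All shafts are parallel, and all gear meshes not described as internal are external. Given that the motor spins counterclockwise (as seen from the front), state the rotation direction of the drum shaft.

the motor → shaft II: external mesh, 1 reversal → CW.
shaft II → the drum shaft: internal mesh, same direction → CW.
1 reversal in total — an odd number — so the drum shaft turns opposite to the motor.

clockwise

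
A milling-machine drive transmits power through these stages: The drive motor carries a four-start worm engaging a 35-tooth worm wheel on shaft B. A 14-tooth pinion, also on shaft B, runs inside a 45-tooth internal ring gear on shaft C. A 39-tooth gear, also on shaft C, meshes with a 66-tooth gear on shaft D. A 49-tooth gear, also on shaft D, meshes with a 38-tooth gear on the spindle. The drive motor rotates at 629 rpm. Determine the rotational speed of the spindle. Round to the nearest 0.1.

Worm: ratio = 35/4 = 8.75, so shaft B turns at 629 / 8.75 = 71.886 rpm.
Internal gear: ratio = 45/14 = 3.2143, so shaft C turns at 71.886 / 3.2143 = 22.364 rpm.
Gear mesh: ratio = 66/39 = 1.6923, so shaft D turns at 22.364 / 1.6923 = 13.215 rpm.
Gear mesh: ratio = 38/49 = 0.77551, so the spindle turns at 13.215 / 0.77551 = 17.041 rpm.

17.0 rpm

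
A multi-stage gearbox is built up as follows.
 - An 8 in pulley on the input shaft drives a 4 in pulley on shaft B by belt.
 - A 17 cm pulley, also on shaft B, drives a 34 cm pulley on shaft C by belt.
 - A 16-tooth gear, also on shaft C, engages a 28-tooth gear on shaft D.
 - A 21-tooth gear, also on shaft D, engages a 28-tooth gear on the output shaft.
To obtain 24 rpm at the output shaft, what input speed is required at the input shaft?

Overall ratio R = 0.5 × 2 × 1.75 × 1.3333 = 2.3333.
Required input speed = output speed × R = 24 × 2.3333 = 56 rpm.

56 rpm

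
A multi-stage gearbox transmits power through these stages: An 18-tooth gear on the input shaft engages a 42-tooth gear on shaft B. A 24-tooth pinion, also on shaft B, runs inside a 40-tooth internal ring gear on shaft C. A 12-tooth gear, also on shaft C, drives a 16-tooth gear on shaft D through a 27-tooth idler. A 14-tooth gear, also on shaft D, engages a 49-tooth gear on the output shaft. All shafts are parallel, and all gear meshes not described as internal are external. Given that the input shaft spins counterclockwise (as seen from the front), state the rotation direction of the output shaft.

counterclockwise

the input shaft → shaft B: external mesh, 1 reversal → CW.
shaft B → shaft C: internal mesh, same direction → CW.
shaft C → shaft D: driver → idler → driven is 2 external meshes, 2 reversals → CW.
shaft D → the output shaft: external mesh, 1 reversal → CCW.
4 reversals in total — an even number — so the output shaft turns the same way as the input shaft.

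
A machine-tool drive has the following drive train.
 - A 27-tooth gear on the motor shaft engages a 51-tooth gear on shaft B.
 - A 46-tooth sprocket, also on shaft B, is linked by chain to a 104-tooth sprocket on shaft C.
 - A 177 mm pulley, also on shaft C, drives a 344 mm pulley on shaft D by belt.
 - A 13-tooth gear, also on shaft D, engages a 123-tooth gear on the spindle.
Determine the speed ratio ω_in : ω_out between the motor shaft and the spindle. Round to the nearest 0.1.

Each stage contributes driven/driver: gear mesh 51/27 = 1.8889, chain 104/46 = 2.2609, belt 344/177 = 1.9435, gear mesh 123/13 = 9.4615.
Overall: 1.8889 × 2.2609 × 1.9435 × 9.4615 = 78.529.

78.5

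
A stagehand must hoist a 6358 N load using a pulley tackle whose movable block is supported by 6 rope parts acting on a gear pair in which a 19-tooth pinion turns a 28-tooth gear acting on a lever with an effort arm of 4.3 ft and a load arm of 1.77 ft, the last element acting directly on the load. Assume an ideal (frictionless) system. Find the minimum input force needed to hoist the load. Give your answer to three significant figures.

296 N

Block-and-tackle MA = number of supporting rope parts = 6.
Gear pair MA = 28/19 = 1.4737.
Lever MA = effort arm / load arm = 4.3/1.77 = 2.4294.
Combined ideal MA = 6 × 1.4737 × 2.4294 = 21.481.
Effort = load / MA = 6358 / 21.481 = 295.98 N.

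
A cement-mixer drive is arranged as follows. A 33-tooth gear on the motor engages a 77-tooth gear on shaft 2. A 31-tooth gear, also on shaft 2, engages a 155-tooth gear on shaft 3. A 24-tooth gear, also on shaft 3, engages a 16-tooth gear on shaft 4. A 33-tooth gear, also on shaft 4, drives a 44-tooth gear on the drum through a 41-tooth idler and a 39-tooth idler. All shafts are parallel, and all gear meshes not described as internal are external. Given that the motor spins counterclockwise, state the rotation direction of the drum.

the motor → shaft 2: external mesh, 1 reversal → CW.
shaft 2 → shaft 3: external mesh, 1 reversal → CCW.
shaft 3 → shaft 4: external mesh, 1 reversal → CW.
shaft 4 → the drum: driver → idler → idler → driven is 3 external meshes, 3 reversals → CCW.
6 reversals in total — an even number — so the drum turns the same way as the motor.

counterclockwise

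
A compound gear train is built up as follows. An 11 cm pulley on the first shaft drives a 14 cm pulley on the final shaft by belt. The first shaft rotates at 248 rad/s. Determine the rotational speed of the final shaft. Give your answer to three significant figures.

195 rad/s

Belt: ratio = 14/11 = 1.2727, so the final shaft turns at 248 / 1.2727 = 194.86 rad/s.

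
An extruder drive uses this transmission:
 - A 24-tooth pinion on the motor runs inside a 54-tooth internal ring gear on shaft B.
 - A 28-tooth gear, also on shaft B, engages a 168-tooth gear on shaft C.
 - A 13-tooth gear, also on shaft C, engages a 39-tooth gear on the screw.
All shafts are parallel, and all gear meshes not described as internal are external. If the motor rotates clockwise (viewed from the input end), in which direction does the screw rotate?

clockwise

the motor → shaft B: internal mesh, same direction → CW.
shaft B → shaft C: external mesh, 1 reversal → CCW.
shaft C → the screw: external mesh, 1 reversal → CW.
2 reversals in total — an even number — so the screw turns the same way as the motor.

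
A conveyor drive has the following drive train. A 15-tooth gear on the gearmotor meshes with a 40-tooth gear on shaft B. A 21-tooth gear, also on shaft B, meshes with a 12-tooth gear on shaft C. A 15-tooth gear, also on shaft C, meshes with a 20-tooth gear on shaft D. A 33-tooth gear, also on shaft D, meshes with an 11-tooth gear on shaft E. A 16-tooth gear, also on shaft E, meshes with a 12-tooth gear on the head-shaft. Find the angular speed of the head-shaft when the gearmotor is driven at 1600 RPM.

3150 RPM

Gear mesh: ratio = 40/15 = 2.6667, so shaft B turns at 1600 / 2.6667 = 600 RPM.
Gear mesh: ratio = 12/21 = 0.57143, so shaft C turns at 600 / 0.57143 = 1050 RPM.
Gear mesh: ratio = 20/15 = 1.3333, so shaft D turns at 1050 / 1.3333 = 787.5 RPM.
Gear mesh: ratio = 11/33 = 0.33333, so shaft E turns at 787.5 / 0.33333 = 2362.5 RPM.
Gear mesh: ratio = 12/16 = 0.75, so the head-shaft turns at 2362.5 / 0.75 = 3150 RPM.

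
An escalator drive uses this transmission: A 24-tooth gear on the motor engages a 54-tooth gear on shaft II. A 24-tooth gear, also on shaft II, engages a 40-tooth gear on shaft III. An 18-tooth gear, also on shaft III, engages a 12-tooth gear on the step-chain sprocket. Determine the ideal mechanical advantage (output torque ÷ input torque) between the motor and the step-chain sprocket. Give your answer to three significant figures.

Each stage contributes driven/driver: gear mesh 54/24 = 2.25, gear mesh 40/24 = 1.6667, gear mesh 12/18 = 0.66667.
Overall: 2.25 × 1.6667 × 0.66667 = 2.5.

2.50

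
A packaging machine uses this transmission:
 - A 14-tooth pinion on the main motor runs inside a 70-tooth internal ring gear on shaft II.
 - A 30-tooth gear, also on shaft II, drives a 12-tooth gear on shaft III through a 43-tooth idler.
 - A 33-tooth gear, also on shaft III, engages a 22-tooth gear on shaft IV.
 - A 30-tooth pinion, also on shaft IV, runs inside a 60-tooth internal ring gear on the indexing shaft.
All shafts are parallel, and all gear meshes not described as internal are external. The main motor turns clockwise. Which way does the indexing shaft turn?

anticlockwise

the main motor → shaft II: internal mesh, same direction → CW.
shaft II → shaft III: driver → idler → driven is 2 external meshes, 2 reversals → CW.
shaft III → shaft IV: external mesh, 1 reversal → CCW.
shaft IV → the indexing shaft: internal mesh, same direction → CCW.
3 reversals in total — an odd number — so the indexing shaft turns opposite to the main motor.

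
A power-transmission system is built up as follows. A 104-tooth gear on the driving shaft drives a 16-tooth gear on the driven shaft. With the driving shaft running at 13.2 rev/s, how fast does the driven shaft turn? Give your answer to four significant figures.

85.80 rev/s

the driving shaft → the driven shaft (gear mesh, 16/104): 13.2 ÷ 0.15385 = 85.8 rev/s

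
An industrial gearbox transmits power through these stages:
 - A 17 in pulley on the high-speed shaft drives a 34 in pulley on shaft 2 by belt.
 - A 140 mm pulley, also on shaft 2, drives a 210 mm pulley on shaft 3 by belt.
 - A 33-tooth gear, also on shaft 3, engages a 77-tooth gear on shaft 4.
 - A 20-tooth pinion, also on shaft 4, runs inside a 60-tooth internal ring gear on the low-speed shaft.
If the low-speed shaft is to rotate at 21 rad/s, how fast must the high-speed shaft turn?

441 rad/s

Overall ratio R = 2 × 1.5 × 2.3333 × 3 = 21.
Required input speed = output speed × R = 21 × 21 = 441 rad/s.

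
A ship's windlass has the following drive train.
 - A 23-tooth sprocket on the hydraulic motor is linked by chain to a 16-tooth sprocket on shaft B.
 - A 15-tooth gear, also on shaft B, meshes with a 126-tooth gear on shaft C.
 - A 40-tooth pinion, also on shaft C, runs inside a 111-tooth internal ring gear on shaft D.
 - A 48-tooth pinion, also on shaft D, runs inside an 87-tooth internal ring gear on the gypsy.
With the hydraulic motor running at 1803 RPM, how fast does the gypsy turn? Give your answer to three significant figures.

61.3 RPM

the hydraulic motor → shaft B (chain, 16/23): 1803 ÷ 0.69565 = 2591.8 RPM
shaft B → shaft C (gear mesh, 126/15): 2591.8 ÷ 8.4 = 308.55 RPM
shaft C → shaft D (internal gear, 111/40): 308.55 ÷ 2.775 = 111.19 RPM
shaft D → the gypsy (internal gear, 87/48): 111.19 ÷ 1.8125 = 61.346 RPM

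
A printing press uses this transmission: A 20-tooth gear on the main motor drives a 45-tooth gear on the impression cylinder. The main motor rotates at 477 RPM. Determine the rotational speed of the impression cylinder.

gear mesh 45/20 = 2.25 → 477/2.25 = 212 RPM

212 RPM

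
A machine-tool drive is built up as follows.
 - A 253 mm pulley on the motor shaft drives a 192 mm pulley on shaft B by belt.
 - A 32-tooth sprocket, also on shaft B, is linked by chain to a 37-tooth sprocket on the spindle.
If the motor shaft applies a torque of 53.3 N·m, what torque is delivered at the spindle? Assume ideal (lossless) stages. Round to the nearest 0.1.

After the belt (192/253): 53.3 × 0.75889 = 40.449 N·m
After the chain (37/32): 40.449 × 1.1562 = 46.769 N·m

46.8 N·m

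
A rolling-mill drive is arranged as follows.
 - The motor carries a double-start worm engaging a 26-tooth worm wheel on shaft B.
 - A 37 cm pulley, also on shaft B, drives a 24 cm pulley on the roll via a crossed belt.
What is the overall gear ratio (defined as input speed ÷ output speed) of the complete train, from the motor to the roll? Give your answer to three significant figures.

8.43

Each stage contributes driven/driver: worm 26/2 = 13, belt 24/37 = 0.64865.
Overall: 13 × 0.64865 = 8.4324.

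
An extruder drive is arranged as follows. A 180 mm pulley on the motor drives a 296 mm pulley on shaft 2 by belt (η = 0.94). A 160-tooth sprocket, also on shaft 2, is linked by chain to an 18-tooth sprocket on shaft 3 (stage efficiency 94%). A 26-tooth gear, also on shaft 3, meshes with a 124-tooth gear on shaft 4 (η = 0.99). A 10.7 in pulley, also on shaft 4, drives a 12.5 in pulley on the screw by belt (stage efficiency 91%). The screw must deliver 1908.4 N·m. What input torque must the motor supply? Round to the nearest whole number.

Overall ratio R = 1.6444 × 0.1125 × 4.7692 × 1.1682 = 1.0307; overall efficiency η = 0.94 × 0.94 × 0.99 × 0.91 = 0.7960.
Input torque = output torque / (R × η) = 1908.4 / (1.0307 × 0.7960) = 2325.9 N·m.

2326 N·m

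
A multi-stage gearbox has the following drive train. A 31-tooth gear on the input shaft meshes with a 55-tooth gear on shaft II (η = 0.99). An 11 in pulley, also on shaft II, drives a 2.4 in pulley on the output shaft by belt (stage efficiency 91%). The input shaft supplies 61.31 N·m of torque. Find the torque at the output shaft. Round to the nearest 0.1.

21.4 N·m

After the gear mesh (55/31): 61.31 × 1.7742 × 0.99 = 107.69 N·m
After the belt (2.4/11): 107.69 × 0.21818 × 0.91 = 21.381 N·m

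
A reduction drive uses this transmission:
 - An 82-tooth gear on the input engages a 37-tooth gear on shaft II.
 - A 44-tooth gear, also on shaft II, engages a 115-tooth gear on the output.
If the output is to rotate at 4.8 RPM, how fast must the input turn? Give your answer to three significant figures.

Overall ratio R = 0.45122 × 2.6136 = 1.1793.
Required input speed = output speed × R = 4.8 × 1.1793 = 5.6608 RPM.

5.66 RPM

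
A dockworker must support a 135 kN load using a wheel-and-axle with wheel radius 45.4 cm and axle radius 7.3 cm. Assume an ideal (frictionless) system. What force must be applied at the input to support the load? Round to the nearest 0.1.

21.7 kN

Wheel-and-axle MA = R/r = 45.4/7.3 = 6.2192.
Effort = load / MA = 135 / 6.2192 = 21.707 kN.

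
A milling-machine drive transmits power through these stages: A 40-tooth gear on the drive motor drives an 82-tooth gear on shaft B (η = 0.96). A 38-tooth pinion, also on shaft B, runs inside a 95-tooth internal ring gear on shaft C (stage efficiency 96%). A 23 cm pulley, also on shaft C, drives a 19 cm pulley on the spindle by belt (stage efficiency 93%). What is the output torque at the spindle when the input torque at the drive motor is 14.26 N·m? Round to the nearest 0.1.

51.7 N·m

gear mesh 82/40 = 2.05 → τ = 14.26·2.05·0.96 = 28.064 N·m
internal gear 95/38 = 2.5 → τ = 28.064·2.5·0.96 = 67.353 N·m
belt 19/23 = 0.82609 → τ = 67.353·0.82609·0.93 = 51.745 N·m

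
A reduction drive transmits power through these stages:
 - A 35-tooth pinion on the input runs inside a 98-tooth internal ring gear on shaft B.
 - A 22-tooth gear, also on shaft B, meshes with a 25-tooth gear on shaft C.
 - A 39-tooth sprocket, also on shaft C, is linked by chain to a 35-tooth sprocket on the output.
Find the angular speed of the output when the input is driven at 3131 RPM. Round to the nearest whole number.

1096 RPM

the input → shaft B (internal gear, 98/35): 3131 ÷ 2.8 = 1118.2 RPM
shaft B → shaft C (gear mesh, 25/22): 1118.2 ÷ 1.1364 = 984.03 RPM
shaft C → the output (chain, 35/39): 984.03 ÷ 0.89744 = 1096.5 RPM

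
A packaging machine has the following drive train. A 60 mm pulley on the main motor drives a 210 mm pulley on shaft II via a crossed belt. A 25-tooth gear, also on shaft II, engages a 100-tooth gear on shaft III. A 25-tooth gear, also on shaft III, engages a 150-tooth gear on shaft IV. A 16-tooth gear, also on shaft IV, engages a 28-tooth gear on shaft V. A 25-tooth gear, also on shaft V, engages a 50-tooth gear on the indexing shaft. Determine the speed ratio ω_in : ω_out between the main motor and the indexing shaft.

Each stage contributes driven/driver: belt 210/60 = 3.5, gear mesh 100/25 = 4, gear mesh 150/25 = 6, gear mesh 28/16 = 1.75, gear mesh 50/25 = 2.
Overall: 3.5 × 4 × 6 × 1.75 × 2 = 294.

294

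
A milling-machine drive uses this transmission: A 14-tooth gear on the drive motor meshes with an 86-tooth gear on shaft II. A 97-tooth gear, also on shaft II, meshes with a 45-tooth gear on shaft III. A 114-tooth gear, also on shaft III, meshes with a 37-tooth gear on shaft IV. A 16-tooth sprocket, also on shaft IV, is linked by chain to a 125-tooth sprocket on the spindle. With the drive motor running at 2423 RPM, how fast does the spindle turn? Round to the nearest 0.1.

335.3 RPM

Gear mesh: ratio = 86/14 = 6.1429, so shaft II turns at 2423 / 6.1429 = 394.44 RPM.
Gear mesh: ratio = 45/97 = 0.46392, so shaft III turns at 394.44 / 0.46392 = 850.24 RPM.
Gear mesh: ratio = 37/114 = 0.32456, so shaft IV turns at 850.24 / 0.32456 = 2619.7 RPM.
Chain: ratio = 125/16 = 7.8125, so the spindle turns at 2619.7 / 7.8125 = 335.32 RPM.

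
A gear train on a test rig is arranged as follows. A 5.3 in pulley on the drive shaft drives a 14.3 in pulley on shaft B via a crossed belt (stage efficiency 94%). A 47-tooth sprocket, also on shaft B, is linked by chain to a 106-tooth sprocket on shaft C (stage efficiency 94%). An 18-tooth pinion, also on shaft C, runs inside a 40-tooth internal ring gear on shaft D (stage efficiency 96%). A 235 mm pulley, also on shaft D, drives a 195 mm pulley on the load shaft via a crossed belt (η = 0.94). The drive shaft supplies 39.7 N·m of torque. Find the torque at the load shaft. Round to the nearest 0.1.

355.2 N·m

Belt: ratio = 14.3/5.3 = 2.6981; torque at shaft B = 39.7 × 2.6981 × 0.94 = 100.69 N·m.
Chain: ratio = 106/47 = 2.2553; torque at shaft C = 100.69 × 2.2553 × 0.94 = 213.46 N·m.
Internal gear: ratio = 40/18 = 2.2222; torque at shaft D = 213.46 × 2.2222 × 0.96 = 455.38 N·m.
Belt: ratio = 195/235 = 0.82979; torque at the load shaft = 455.38 × 0.82979 × 0.94 = 355.2 N·m.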